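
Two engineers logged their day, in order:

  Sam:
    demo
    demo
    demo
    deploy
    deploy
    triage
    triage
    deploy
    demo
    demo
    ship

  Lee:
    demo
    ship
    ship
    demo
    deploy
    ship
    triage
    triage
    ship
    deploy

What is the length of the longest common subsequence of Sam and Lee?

6

One common subsequence of length 6: demo (Sam #1, Lee #1), demo (Sam #3, Lee #4), deploy (Sam #4, Lee #5), triage (Sam #6, Lee #7), triage (Sam #7, Lee #8), deploy (Sam #8, Lee #10), and the DP table's final entry dp[11][10] is also 6, so no common subsequence is longer.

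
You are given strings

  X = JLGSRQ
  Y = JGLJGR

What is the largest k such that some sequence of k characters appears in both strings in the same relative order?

Let dp[i][j] be the LCS length of the first i characters of X and the first j characters of Y. dp[i][j] = dp[i-1][j-1]+1 when the i-th and j-th characters match, else max(dp[i-1][j], dp[i][j-1]).
    ·  J  G  L  J  G  R
 ·  0  0  0  0  0  0  0
 J  0  1  1  1  1  1  1
 L  0  1  1  2  2  2  2
 G  0  1  2  2  2  3  3
 S  0  1  2  2  2  3  3
 R  0  1  2  2  2  3  4
 Q  0  1  2  2  2  3  4
dp[6][6] = 4. One LCS (by backtracking along matches): JLGR.

4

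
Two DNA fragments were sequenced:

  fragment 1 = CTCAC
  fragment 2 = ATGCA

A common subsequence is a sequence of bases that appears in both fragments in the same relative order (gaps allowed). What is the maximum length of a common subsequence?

3

One common subsequence of length 3: T at fragment 1[2]=fragment 2[2]; then C at fragment 1[3]=fragment 2[4]; then A at fragment 1[4]=fragment 2[5], and the DP table's final entry dp[5][5] is also 3, so no common subsequence is longer.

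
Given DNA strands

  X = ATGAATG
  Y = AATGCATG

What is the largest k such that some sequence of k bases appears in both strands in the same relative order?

6

Taking A (X #1, Y #2) → T (X #2, Y #3) → G (X #3, Y #4) → A (X #5, Y #6) → T (X #6, Y #7) → G (X #7, Y #8) gives a common subsequence of length 6. Since dp[7][8] = 6, nothing longer is possible.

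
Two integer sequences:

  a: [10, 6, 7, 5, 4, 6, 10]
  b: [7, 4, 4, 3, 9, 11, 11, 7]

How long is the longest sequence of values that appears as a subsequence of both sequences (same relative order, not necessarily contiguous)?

Taking 7 [3,1]; then 4 [5,3] gives a common subsequence of length 2. Since dp[7][8] = 2, nothing longer is possible.

2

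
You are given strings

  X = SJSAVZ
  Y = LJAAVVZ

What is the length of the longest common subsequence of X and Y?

4

Match J (X #2, Y #2) → A (X #4, Y #4) → V (X #5, Y #6) → Z (X #6, Y #7) — 4 characters in the same relative order in both. dp[6][7] = 4 confirms this is the maximum.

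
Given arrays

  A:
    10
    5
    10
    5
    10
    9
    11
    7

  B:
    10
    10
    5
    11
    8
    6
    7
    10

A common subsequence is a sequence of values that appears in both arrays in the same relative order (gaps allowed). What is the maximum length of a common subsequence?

5

Let dp[i][j] be the LCS length of the first i values of A and the first j values of B. dp[i][j] = dp[i-1][j-1]+1 when the i-th and j-th values match, else max(dp[i-1][j], dp[i][j-1]).
    · 10 10  5 11  8  6  7 10
 ·  0  0  0  0  0  0  0  0  0
10  0  1  1  1  1  1  1  1  1
 5  0  1  1  2  2  2  2  2  2
10  0  1  2  2  2  2  2  2  3
 5  0  1  2  3  3  3  3  3  3
10  0  1  2  3  3  3  3  3  4
 9  0  1  2  3  3  3  3  3  4
11  0  1  2  3  4  4  4  4  4
 7  0  1  2  3  4  4  4  5  5
dp[8][8] = 5. One LCS (by backtracking along matches): 10, 10, 5, 11, 7.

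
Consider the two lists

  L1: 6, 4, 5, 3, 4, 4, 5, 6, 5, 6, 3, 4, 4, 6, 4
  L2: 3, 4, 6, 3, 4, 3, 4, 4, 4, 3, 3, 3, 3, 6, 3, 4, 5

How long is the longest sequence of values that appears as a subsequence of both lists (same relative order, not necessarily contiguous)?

8

Pick 6 [1,3] → 4 [2,5] → 3 [4,6] → 4 [5,8] → 4 [6,9] → 6 [10,14] → 3 [11,15] → 4 [12,16]; all 8 values appear in both, in order. dp[15][17] = 8 confirms this is the maximum.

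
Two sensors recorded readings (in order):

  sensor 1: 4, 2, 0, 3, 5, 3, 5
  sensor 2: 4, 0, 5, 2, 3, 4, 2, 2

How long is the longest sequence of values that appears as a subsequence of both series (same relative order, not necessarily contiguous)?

Let dp[i][j] be the LCS length of the first i values of sensor 1 and the first j values of sensor 2. dp[i][j] = dp[i-1][j-1]+1 when the i-th and j-th values match, else max(dp[i-1][j], dp[i][j-1]).
    ·  4  0  5  2  3  4  2  2
 ·  0  0  0  0  0  0  0  0  0
 4  0  1  1  1  1  1  1  1  1
 2  0  1  1  1  2  2  2  2  2
 0  0  1  2  2  2  2  2  2  2
 3  0  1  2  2  2  3  3  3  3
 5  0  1  2  3  3  3  3  3  3
 3  0  1  2  3  3  4  4  4  4
 5  0  1  2  3  3  4  4  4  4
dp[7][8] = 4. One LCS (by backtracking along matches): 4, 0, 5, 3.

4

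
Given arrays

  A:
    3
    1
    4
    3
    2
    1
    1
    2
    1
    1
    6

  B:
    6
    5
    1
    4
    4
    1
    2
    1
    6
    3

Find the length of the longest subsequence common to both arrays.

6

Let dp[i][j] be the LCS length of the first i values of A and the first j values of B. dp[i][j] = dp[i-1][j-1]+1 when the i-th and j-th values match, else max(dp[i-1][j], dp[i][j-1]).
    ·  6  5  1  4  4  1  2  1  6  3
 ·  0  0  0  0  0  0  0  0  0  0  0
 3  0  0  0  0  0  0  0  0  0  0  1
 1  0  0  0  1  1  1  1  1  1  1  1
 4  0  0  0  1  2  2  2  2  2  2  2
 3  0  0  0  1  2  2  2  2  2  2  3
 2  0  0  0  1  2  2  2  3  3  3  3
 1  0  0  0  1  2  2  3  3  4  4  4
 1  0  0  0  1  2  2  3  3  4  4  4
 2  0  0  0  1  2  2  3  4  4  4  4
 1  0  0  0  1  2  2  3  4  5  5  5
 1  0  0  0  1  2  2  3  4  5  5  5
 6  0  1  1  1  2  2  3  4  5  6  6
dp[11][10] = 6. One LCS (by backtracking along matches): 1, 4, 1, 2, 1, 6.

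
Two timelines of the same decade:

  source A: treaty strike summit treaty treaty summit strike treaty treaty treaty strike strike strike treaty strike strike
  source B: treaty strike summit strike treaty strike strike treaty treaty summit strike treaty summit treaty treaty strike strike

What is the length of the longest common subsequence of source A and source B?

Match treaty (source A #1, source B #1), then strike (source A #2, source B #2), then summit (source A #3, source B #3), then treaty (source A #4, source B #8), then treaty (source A #5, source B #9), then summit (source A #6, source B #10), then strike (source A #7, source B #11), then treaty (source A #8, source B #12), then treaty (source A #10, source B #14), then treaty (source A #14, source B #15), then strike (source A #15, source B #16), then strike (source A #16, source B #17) — 12 events in the same relative order in both. The LCS DP gives dp[16][17] = 12, so this is optimal.

12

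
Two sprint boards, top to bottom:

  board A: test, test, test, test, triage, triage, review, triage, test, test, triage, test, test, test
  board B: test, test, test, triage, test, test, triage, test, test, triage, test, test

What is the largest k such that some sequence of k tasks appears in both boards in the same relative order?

One common subsequence of length 10: test at board A[1]=board B[2]; then test at board A[2]=board B[3]; then test at board A[3]=board B[5]; then test at board A[4]=board B[6]; then triage at board A[8]=board B[7]; then test at board A[9]=board B[8]; then test at board A[10]=board B[9]; then triage at board A[11]=board B[10]; then test at board A[13]=board B[11]; then test at board A[14]=board B[12]. dp[14][12] = 10 confirms this is the maximum.

10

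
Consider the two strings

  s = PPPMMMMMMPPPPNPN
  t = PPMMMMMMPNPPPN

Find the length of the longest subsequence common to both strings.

13

Taking P [2,1], P [3,2], M [4,3], M [5,4], M [6,5], M [7,6], M [8,7], M [9,8], P [10,9], P [12,11], P [13,12], P [15,13], N [16,14] gives a common subsequence of length 13. The LCS DP gives dp[16][14] = 13, so this is optimal.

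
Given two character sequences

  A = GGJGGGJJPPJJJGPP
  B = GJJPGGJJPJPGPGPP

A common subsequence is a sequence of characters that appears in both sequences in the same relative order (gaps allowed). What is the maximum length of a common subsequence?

11

Match G at A[1]=B[1], then J at A[3]=B[3], then G at A[4]=B[5], then G at A[5]=B[6], then J at A[7]=B[8], then J at A[8]=B[10], then P at A[9]=B[11], then P at A[10]=B[13], then G at A[14]=B[14], then P at A[15]=B[15], then P at A[16]=B[16] — 11 characters in the same relative order in both, and the DP table's final entry dp[16][16] is also 11, so no common subsequence is longer.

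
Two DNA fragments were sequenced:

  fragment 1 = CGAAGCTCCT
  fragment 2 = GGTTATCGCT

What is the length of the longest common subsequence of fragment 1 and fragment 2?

6

Pick G [2,2] → A [4,5] → T [7,6] → C [8,7] → C [9,9] → T [10,10]; all 6 bases appear in both, in order. Since dp[10][10] = 6, nothing longer is possible.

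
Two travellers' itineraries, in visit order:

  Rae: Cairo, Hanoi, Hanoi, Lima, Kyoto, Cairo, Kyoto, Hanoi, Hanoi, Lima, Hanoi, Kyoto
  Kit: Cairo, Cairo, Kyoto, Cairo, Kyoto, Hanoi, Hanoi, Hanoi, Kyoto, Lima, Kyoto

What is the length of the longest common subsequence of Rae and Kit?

8

One common subsequence of length 8: Cairo at Rae[1]=Kit[2] → Kyoto at Rae[5]=Kit[3] → Cairo at Rae[6]=Kit[4] → Kyoto at Rae[7]=Kit[5] → Hanoi at Rae[8]=Kit[7] → Hanoi at Rae[9]=Kit[8] → Lima at Rae[10]=Kit[10] → Kyoto at Rae[12]=Kit[11]. The LCS DP gives dp[12][11] = 8, so this is optimal.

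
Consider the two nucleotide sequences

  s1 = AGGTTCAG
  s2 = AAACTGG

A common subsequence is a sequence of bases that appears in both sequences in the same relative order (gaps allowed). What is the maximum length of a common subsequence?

One common subsequence of length 3: A at s1[1]=s2[3]; then G at s1[3]=s2[6]; then G at s1[8]=s2[7]. The LCS DP gives dp[8][7] = 3, so this is optimal.

3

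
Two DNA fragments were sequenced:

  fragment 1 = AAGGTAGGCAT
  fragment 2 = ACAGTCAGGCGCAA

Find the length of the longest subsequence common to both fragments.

Pick A (fragment 1 #1, fragment 2 #1) → A (fragment 1 #2, fragment 2 #3) → G (fragment 1 #4, fragment 2 #4) → T (fragment 1 #5, fragment 2 #5) → A (fragment 1 #6, fragment 2 #7) → G (fragment 1 #7, fragment 2 #9) → G (fragment 1 #8, fragment 2 #11) → C (fragment 1 #9, fragment 2 #12) → A (fragment 1 #10, fragment 2 #14); all 9 bases appear in both, in order, and the DP table's final entry dp[11][14] is also 9, so no common subsequence is longer.

9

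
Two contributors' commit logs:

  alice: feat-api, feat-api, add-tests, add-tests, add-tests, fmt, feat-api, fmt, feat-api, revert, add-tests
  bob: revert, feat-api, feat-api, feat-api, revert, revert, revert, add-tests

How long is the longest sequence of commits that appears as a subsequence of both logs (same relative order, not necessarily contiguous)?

Taking feat-api [1,2] → feat-api [2,3] → feat-api [7,4] → revert [10,7] → add-tests [11,8] gives a common subsequence of length 5. The LCS DP gives dp[11][8] = 5, so this is optimal.

5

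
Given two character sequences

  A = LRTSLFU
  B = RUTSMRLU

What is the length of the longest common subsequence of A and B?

5

Let dp[i][j] be the LCS length of the first i characters of A and the first j characters of B. dp[i][j] = dp[i-1][j-1]+1 when the i-th and j-th characters match, else max(dp[i-1][j], dp[i][j-1]).
    ·  R  U  T  S  M  R  L  U
 ·  0  0  0  0  0  0  0  0  0
 L  0  0  0  0  0  0  0  1  1
 R  0  1  1  1  1  1  1  1  1
 T  0  1  1  2  2  2  2  2  2
 S  0  1  1  2  3  3  3  3  3
 L  0  1  1  2  3  3  3  4  4
 F  0  1  1  2  3  3  3  4  4
 U  0  1  2  2  3  3  3  4  5
dp[7][8] = 5. One LCS (by backtracking along matches): RTSLU.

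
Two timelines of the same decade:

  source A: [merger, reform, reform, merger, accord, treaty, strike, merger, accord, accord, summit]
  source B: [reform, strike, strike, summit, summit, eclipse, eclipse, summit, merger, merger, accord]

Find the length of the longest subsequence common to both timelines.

4

Taking reform at source A[2]=source B[1], merger at source A[4]=source B[9], merger at source A[8]=source B[10], accord at source A[10]=source B[11] gives a common subsequence of length 4, and the DP table's final entry dp[11][11] is also 4, so no common subsequence is longer.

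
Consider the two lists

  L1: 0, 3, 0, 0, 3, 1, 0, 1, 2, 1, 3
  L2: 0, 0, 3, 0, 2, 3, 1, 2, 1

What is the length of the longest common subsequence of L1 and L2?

7

Let dp[i][j] be the LCS length of the first i values of L1 and the first j values of L2. dp[i][j] = dp[i-1][j-1]+1 when the i-th and j-th values match, else max(dp[i-1][j], dp[i][j-1]).
    ·  0  0  3  0  2  3  1  2  1
 ·  0  0  0  0  0  0  0  0  0  0
 0  0  1  1  1  1  1  1  1  1  1
 3  0  1  1  2  2  2  2  2  2  2
 0  0  1  2  2  3  3  3  3  3  3
 0  0  1  2  2  3  3  3  3  3  3
 3  0  1  2  3  3  3  4  4  4  4
 1  0  1  2  3  3  3  4  5  5  5
 0  0  1  2  3  4  4  4  5  5  5
 1  0  1  2  3  4  4  4  5  5  6
 2  0  1  2  3  4  5  5  5  6  6
 1  0  1  2  3  4  5  5  6  6  7
 3  0  1  2  3  4  5  6  6  6  7
dp[11][9] = 7. One LCS (by backtracking along matches): 0, 3, 0, 3, 1, 2, 1.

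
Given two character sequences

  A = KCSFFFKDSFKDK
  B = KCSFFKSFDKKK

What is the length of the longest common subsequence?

Taking K (A #1, B #1); then C (A #2, B #2); then S (A #3, B #3); then F (A #5, B #4); then F (A #6, B #5); then K (A #7, B #6); then S (A #9, B #7); then F (A #10, B #8); then K (A #11, B #11); then K (A #13, B #12) gives a common subsequence of length 10, and the DP table's final entry dp[13][12] is also 10, so no common subsequence is longer.

10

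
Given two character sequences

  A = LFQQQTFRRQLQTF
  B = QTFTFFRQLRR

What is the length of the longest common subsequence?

6

One common subsequence of length 6: F [2,3], T [6,4], F [7,6], R [9,7], Q [10,8], L [11,9]. The LCS DP gives dp[14][11] = 6, so this is optimal.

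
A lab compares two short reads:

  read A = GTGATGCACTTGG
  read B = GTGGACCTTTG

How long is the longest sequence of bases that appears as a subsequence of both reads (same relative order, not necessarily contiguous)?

9

Pick G [1,1]; then T [2,2]; then G [3,4]; then A [4,5]; then C [7,6]; then C [9,7]; then T [10,9]; then T [11,10]; then G [13,11]; all 9 bases appear in both, in order. The LCS DP gives dp[13][11] = 9, so this is optimal.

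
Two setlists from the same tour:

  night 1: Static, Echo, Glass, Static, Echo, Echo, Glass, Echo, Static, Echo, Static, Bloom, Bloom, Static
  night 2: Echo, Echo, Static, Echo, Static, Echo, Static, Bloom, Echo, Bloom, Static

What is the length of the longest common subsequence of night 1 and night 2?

Match Echo (night 1 #2, night 2 #2), Static (night 1 #4, night 2 #3), Echo (night 1 #8, night 2 #4), Static (night 1 #9, night 2 #5), Echo (night 1 #10, night 2 #6), Static (night 1 #11, night 2 #7), Bloom (night 1 #12, night 2 #8), Bloom (night 1 #13, night 2 #10), Static (night 1 #14, night 2 #11) — 9 songs in the same relative order in both, and the DP table's final entry dp[14][11] is also 9, so no common subsequence is longer.

9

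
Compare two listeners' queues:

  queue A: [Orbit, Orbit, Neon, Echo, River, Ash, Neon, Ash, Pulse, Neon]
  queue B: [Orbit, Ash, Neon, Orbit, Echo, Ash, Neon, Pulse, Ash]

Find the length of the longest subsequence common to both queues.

One common subsequence of length 6: Orbit [1,1], Orbit [2,4], Echo [4,5], Ash [6,6], Neon [7,7], Ash [8,9]. dp[10][9] = 6 confirms this is the maximum.

6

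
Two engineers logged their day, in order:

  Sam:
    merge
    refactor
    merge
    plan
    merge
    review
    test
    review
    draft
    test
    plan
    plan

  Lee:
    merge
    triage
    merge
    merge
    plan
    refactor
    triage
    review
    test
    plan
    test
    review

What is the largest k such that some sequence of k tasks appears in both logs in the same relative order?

Pick merge [1,3]; then merge [3,4]; then plan [4,5]; then review [6,8]; then test [7,11]; then review [8,12]; all 6 tasks appear in both, in order. The LCS DP gives dp[12][12] = 6, so this is optimal.

6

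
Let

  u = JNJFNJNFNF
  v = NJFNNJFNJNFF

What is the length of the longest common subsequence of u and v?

Let dp[i][j] be the LCS length of the first i characters of u and the first j characters of v. dp[i][j] = dp[i-1][j-1]+1 when the i-th and j-th characters match, else max(dp[i-1][j], dp[i][j-1]).
    ·  N  J  F  N  N  J  F  N  J  N  F  F
 ·  0  0  0  0  0  0  0  0  0  0  0  0  0
 J  0  0  1  1  1  1  1  1  1  1  1  1  1
 N  0  1  1  1  2  2  2  2  2  2  2  2  2
 J  0  1  2  2  2  2  3  3  3  3  3  3  3
 F  0  1  2  3  3  3  3  4  4  4  4  4  4
 N  0  1  2  3  4  4  4  4  5  5  5  5  5
 J  0  1  2  3  4  4  5  5  5  6  6  6  6
 N  0  1  2  3  4  5  5  5  6  6  7  7  7
 F  0  1  2  3  4  5  5  6  6  6  7  8  8
 N  0  1  2  3  4  5  5  6  7  7  7  8  8
 F  0  1  2  3  4  5  5  6  7  7  7  8  9
dp[10][12] = 9. One LCS (by backtracking along matches): JNJFNJNFF.

9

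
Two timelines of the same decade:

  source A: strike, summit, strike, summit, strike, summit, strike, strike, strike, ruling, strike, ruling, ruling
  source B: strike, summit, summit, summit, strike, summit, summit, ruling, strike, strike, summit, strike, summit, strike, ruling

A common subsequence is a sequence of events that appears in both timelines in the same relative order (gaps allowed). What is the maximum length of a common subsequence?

One common subsequence of length 10: strike at source A[1]=source B[1] → summit at source A[2]=source B[4] → strike at source A[3]=source B[5] → summit at source A[4]=source B[6] → summit at source A[6]=source B[7] → strike at source A[7]=source B[9] → strike at source A[8]=source B[10] → strike at source A[9]=source B[12] → strike at source A[11]=source B[14] → ruling at source A[13]=source B[15]. dp[13][15] = 10 confirms this is the maximum.

10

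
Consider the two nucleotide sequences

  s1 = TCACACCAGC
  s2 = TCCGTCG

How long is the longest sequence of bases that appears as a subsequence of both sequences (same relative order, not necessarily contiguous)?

5

Taking T [1,1] → C [2,2] → C [4,3] → C [7,6] → G [9,7] gives a common subsequence of length 5. dp[10][7] = 5 confirms this is the maximum.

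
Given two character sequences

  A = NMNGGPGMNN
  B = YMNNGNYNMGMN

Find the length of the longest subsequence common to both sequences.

Let dp[i][j] be the LCS length of the first i characters of A and the first j characters of B. dp[i][j] = dp[i-1][j-1]+1 when the i-th and j-th characters match, else max(dp[i-1][j], dp[i][j-1]).
    ·  Y  M  N  N  G  N  Y  N  M  G  M  N
 ·  0  0  0  0  0  0  0  0  0  0  0  0  0
 N  0  0  0  1  1  1  1  1  1  1  1  1  1
 M  0  0  1  1  1  1  1  1  1  2  2  2  2
 N  0  0  1  2  2  2  2  2  2  2  2  2  3
 G  0  0  1  2  2  3  3  3  3  3  3  3  3
 G  0  0  1  2  2  3  3  3  3  3  4  4  4
 P  0  0  1  2  2  3  3  3  3  3  4  4  4
 G  0  0  1  2  2  3  3  3  3  3  4  4  4
 M  0  0  1  2  2  3  3  3  3  4  4  5  5
 N  0  0  1  2  3  3  4  4  4  4  4  5  6
 N  0  0  1  2  3  3  4  4  5  5  5  5  6
dp[10][12] = 6. One LCS (by backtracking along matches): NNGGMN.

6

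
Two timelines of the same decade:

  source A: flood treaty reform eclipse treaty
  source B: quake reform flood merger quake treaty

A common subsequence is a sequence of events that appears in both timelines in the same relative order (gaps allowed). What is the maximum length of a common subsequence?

Match flood (source A #1, source B #3), treaty (source A #5, source B #6) — 2 events in the same relative order in both. dp[5][6] = 2 confirms this is the maximum.

2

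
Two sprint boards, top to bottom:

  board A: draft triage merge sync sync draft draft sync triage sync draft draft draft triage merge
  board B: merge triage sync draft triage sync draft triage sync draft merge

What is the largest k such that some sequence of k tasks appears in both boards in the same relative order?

8

Match draft (board A #1, board B #4), then triage (board A #2, board B #5), then sync (board A #5, board B #6), then draft (board A #7, board B #7), then triage (board A #9, board B #8), then sync (board A #10, board B #9), then draft (board A #13, board B #10), then merge (board A #15, board B #11) — 8 tasks in the same relative order in both. The LCS DP gives dp[15][11] = 8, so this is optimal.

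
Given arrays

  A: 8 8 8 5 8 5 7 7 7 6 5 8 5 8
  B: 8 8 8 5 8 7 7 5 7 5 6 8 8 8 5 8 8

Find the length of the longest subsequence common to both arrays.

Pick 8 at A[1]=B[1] → 8 at A[2]=B[2] → 8 at A[3]=B[3] → 5 at A[4]=B[4] → 8 at A[5]=B[5] → 7 at A[7]=B[6] → 7 at A[8]=B[7] → 7 at A[9]=B[9] → 6 at A[10]=B[11] → 5 at A[11]=B[15] → 8 at A[12]=B[16] → 8 at A[14]=B[17]; all 12 values appear in both, in order, and the DP table's final entry dp[14][17] is also 12, so no common subsequence is longer.

12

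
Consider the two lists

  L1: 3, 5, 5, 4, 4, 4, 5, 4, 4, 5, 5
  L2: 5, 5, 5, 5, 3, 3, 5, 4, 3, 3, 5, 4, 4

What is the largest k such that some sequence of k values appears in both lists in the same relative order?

Let dp[i][j] be the LCS length of the first i values of L1 and the first j values of L2. dp[i][j] = dp[i-1][j-1]+1 when the i-th and j-th values match, else max(dp[i-1][j], dp[i][j-1]).
    ·  5  5  5  5  3  3  5  4  3  3  5  4  4
 ·  0  0  0  0  0  0  0  0  0  0  0  0  0  0
 3  0  0  0  0  0  1  1  1  1  1  1  1  1  1
 5  0  1  1  1  1  1  1  2  2  2  2  2  2  2
 5  0  1  2  2  2  2  2  2  2  2  2  3  3  3
 4  0  1  2  2  2  2  2  2  3  3  3  3  4  4
 4  0  1  2  2  2  2  2  2  3  3  3  3  4  5
 4  0  1  2  2  2  2  2  2  3  3  3  3  4  5
 5  0  1  2  3  3  3  3  3  3  3  3  4  4  5
 4  0  1  2  3  3  3  3  3  4  4  4  4  5  5
 4  0  1  2  3  3  3  3  3  4  4  4  4  5  6
 5  0  1  2  3  4  4  4  4  4  4  4  5  5  6
 5  0  1  2  3  4  4  4  5  5  5  5  5  5  6
dp[11][13] = 6. One LCS (by backtracking along matches): 3, 5, 4, 5, 4, 4.

6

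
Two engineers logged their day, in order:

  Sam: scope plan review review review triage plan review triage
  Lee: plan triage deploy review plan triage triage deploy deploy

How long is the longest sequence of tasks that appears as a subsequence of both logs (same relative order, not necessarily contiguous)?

4

Pick plan (Sam #2, Lee #1) → review (Sam #3, Lee #4) → triage (Sam #6, Lee #6) → triage (Sam #9, Lee #7); all 4 tasks appear in both, in order. Since dp[9][9] = 4, nothing longer is possible.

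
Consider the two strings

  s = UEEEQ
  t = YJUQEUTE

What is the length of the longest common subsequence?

Let dp[i][j] be the LCS length of the first i characters of s and the first j characters of t. dp[i][j] = dp[i-1][j-1]+1 when the i-th and j-th characters match, else max(dp[i-1][j], dp[i][j-1]).
    ·  Y  J  U  Q  E  U  T  E
 ·  0  0  0  0  0  0  0  0  0
 U  0  0  0  1  1  1  1  1  1
 E  0  0  0  1  1  2  2  2  2
 E  0  0  0  1  1  2  2  2  3
 E  0  0  0  1  1  2  2  2  3
 Q  0  0  0  1  2  2  2  2  3
dp[5][8] = 3. One LCS (by backtracking along matches): UEE.

3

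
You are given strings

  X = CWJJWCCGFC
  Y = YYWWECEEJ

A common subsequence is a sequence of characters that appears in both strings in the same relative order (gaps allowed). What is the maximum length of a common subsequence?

3

Pick W at X[2]=Y[3], W at X[5]=Y[4], C at X[6]=Y[6]; all 3 characters appear in both, in order. Since dp[10][9] = 3, nothing longer is possible.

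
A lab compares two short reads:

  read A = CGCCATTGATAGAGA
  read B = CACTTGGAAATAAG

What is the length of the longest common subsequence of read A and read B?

10

Match C at read A[1]=read B[1], then C at read A[4]=read B[3], then T at read A[6]=read B[4], then T at read A[7]=read B[5], then G at read A[8]=read B[7], then A at read A[9]=read B[10], then T at read A[10]=read B[11], then A at read A[11]=read B[12], then A at read A[13]=read B[13], then G at read A[14]=read B[14] — 10 bases in the same relative order in both, and the DP table's final entry dp[15][14] is also 10, so no common subsequence is longer.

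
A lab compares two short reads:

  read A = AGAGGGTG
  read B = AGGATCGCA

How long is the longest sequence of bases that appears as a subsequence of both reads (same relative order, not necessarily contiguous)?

5

Match A (read A #1, read B #1), G (read A #2, read B #3), A (read A #3, read B #4), T (read A #7, read B #5), G (read A #8, read B #7) — 5 bases in the same relative order in both, and the DP table's final entry dp[8][9] is also 5, so no common subsequence is longer.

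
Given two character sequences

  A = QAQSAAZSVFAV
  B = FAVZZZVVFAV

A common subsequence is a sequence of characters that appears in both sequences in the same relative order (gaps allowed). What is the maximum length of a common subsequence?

Taking A (A #2, B #2), Z (A #7, B #6), V (A #9, B #8), F (A #10, B #9), A (A #11, B #10), V (A #12, B #11) gives a common subsequence of length 6. The LCS DP gives dp[12][11] = 6, so this is optimal.

6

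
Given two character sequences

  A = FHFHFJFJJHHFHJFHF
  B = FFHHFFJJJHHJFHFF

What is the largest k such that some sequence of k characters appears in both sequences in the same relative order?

Pick F [1,2]; then H [2,4]; then F [3,5]; then F [5,6]; then J [6,7]; then J [8,8]; then J [9,9]; then H [10,10]; then H [11,11]; then F [12,13]; then H [13,14]; then F [15,15]; then F [17,16]; all 13 characters appear in both, in order, and the DP table's final entry dp[17][16] is also 13, so no common subsequence is longer.

13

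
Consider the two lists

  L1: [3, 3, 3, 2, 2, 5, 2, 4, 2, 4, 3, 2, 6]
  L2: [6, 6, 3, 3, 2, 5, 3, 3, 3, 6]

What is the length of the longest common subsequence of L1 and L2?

6

Let dp[i][j] be the LCS length of the first i values of L1 and the first j values of L2. dp[i][j] = dp[i-1][j-1]+1 when the i-th and j-th values match, else max(dp[i-1][j], dp[i][j-1]).
    ·  6  6  3  3  2  5  3  3  3  6
 ·  0  0  0  0  0  0  0  0  0  0  0
 3  0  0  0  1  1  1  1  1  1  1  1
 3  0  0  0  1  2  2  2  2  2  2  2
 3  0  0  0  1  2  2  2  3  3  3  3
 2  0  0  0  1  2  3  3  3  3  3  3
 2  0  0  0  1  2  3  3  3  3  3  3
 5  0  0  0  1  2  3  4  4  4  4  4
 2  0  0  0  1  2  3  4  4  4  4  4
 4  0  0  0  1  2  3  4  4  4  4  4
 2  0  0  0  1  2  3  4  4  4  4  4
 4  0  0  0  1  2  3  4  4  4  4  4
 3  0  0  0  1  2  3  4  5  5  5  5
 2  0  0  0  1  2  3  4  5  5  5  5
 6  0  1  1  1  2  3  4  5  5  5  6
dp[13][10] = 6. One LCS (by backtracking along matches): 3, 3, 2, 5, 3, 6.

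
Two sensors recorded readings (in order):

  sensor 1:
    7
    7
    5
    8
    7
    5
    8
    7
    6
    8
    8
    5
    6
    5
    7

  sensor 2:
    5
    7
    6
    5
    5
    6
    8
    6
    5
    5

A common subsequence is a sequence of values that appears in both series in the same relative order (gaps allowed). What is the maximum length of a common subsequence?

One common subsequence of length 7: 7 (sensor 1 #1, sensor 2 #2), 5 (sensor 1 #3, sensor 2 #4), 5 (sensor 1 #6, sensor 2 #5), 8 (sensor 1 #7, sensor 2 #7), 6 (sensor 1 #9, sensor 2 #8), 5 (sensor 1 #12, sensor 2 #9), 5 (sensor 1 #14, sensor 2 #10). Since dp[15][10] = 7, nothing longer is possible.

7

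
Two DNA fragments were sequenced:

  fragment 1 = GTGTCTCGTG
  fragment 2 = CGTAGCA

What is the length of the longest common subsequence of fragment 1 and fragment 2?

4

Let dp[i][j] be the LCS length of the first i bases of fragment 1 and the first j bases of fragment 2. dp[i][j] = dp[i-1][j-1]+1 when the i-th and j-th bases match, else max(dp[i-1][j], dp[i][j-1]).
    ·  C  G  T  A  G  C  A
 ·  0  0  0  0  0  0  0  0
 G  0  0  1  1  1  1  1  1
 T  0  0  1  2  2  2  2  2
 G  0  0  1  2  2  3  3  3
 T  0  0  1  2  2  3  3  3
 C  0  1  1  2  2  3  4  4
 T  0  1  1  2  2  3  4  4
 C  0  1  1  2  2  3  4  4
 G  0  1  2  2  2  3  4  4
 T  0  1  2  3  3  3  4  4
 G  0  1  2  3  3  4  4  4
dp[10][7] = 4. One LCS (by backtracking along matches): GTGC.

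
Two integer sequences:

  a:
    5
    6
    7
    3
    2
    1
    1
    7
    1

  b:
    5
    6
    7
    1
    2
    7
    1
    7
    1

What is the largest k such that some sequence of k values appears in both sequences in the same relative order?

7

Taking 5 (a #1, b #1), then 6 (a #2, b #2), then 7 (a #3, b #3), then 2 (a #5, b #5), then 1 (a #7, b #7), then 7 (a #8, b #8), then 1 (a #9, b #9) gives a common subsequence of length 7. dp[9][9] = 7 confirms this is the maximum.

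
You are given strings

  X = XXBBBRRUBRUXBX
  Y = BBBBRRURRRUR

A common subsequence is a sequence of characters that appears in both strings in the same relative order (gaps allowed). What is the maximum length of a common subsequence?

8

One common subsequence of length 8: B at X[3]=Y[2], then B at X[4]=Y[3], then B at X[5]=Y[4], then R at X[6]=Y[5], then R at X[7]=Y[6], then U at X[8]=Y[7], then R at X[10]=Y[10], then U at X[11]=Y[11]. Since dp[14][12] = 8, nothing longer is possible.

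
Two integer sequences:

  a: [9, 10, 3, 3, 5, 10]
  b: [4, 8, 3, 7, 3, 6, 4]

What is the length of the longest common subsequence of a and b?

2

One common subsequence of length 2: 3 (a #3, b #3), 3 (a #4, b #5). The LCS DP gives dp[6][7] = 2, so this is optimal.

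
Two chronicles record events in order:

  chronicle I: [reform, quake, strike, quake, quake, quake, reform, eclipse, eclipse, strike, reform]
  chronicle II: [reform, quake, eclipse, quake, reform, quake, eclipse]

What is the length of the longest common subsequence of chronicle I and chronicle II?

5

One common subsequence of length 5: reform (chronicle I #1, chronicle II #1), then quake (chronicle I #2, chronicle II #2), then quake (chronicle I #4, chronicle II #4), then quake (chronicle I #6, chronicle II #6), then eclipse (chronicle I #9, chronicle II #7). dp[11][7] = 5 confirms this is the maximum.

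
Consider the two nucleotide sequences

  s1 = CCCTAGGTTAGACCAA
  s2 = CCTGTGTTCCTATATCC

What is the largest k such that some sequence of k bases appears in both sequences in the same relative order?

Taking C [2,1], C [3,2], T [4,3], G [6,4], G [7,6], T [8,8], T [9,11], A [10,12], A [12,14], C [13,16], C [14,17] gives a common subsequence of length 11. The LCS DP gives dp[16][17] = 11, so this is optimal.

11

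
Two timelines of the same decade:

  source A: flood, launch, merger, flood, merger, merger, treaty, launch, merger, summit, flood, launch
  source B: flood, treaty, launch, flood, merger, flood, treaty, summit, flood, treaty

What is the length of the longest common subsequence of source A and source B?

Taking flood (source A #1, source B #1), then launch (source A #2, source B #3), then merger (source A #3, source B #5), then flood (source A #4, source B #6), then treaty (source A #7, source B #7), then summit (source A #10, source B #8), then flood (source A #11, source B #9) gives a common subsequence of length 7. Since dp[12][10] = 7, nothing longer is possible.

7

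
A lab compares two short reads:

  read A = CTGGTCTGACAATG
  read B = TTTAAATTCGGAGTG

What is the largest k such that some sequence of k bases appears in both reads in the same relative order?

8

Match T (read A #2, read B #1), T (read A #5, read B #2), T (read A #7, read B #3), A (read A #9, read B #6), C (read A #10, read B #9), A (read A #11, read B #12), T (read A #13, read B #14), G (read A #14, read B #15) — 8 bases in the same relative order in both, and the DP table's final entry dp[14][15] is also 8, so no common subsequence is longer.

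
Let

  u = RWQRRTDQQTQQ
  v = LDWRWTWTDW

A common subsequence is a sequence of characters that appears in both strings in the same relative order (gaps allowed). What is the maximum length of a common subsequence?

Let dp[i][j] be the LCS length of the first i characters of u and the first j characters of v. dp[i][j] = dp[i-1][j-1]+1 when the i-th and j-th characters match, else max(dp[i-1][j], dp[i][j-1]).
    ·  L  D  W  R  W  T  W  T  D  W
 ·  0  0  0  0  0  0  0  0  0  0  0
 R  0  0  0  0  1  1  1  1  1  1  1
 W  0  0  0  1  1  2  2  2  2  2  2
 Q  0  0  0  1  1  2  2  2  2  2  2
 R  0  0  0  1  2  2  2  2  2  2  2
 R  0  0  0  1  2  2  2  2  2  2  2
 T  0  0  0  1  2  2  3  3  3  3  3
 D  0  0  1  1  2  2  3  3  3  4  4
 Q  0  0  1  1  2  2  3  3  3  4  4
 Q  0  0  1  1  2  2  3  3  3  4  4
 T  0  0  1  1  2  2  3  3  4  4  4
 Q  0  0  1  1  2  2  3  3  4  4  4
 Q  0  0  1  1  2  2  3  3  4  4  4
dp[12][10] = 4. One LCS (by backtracking along matches): RWTD.

4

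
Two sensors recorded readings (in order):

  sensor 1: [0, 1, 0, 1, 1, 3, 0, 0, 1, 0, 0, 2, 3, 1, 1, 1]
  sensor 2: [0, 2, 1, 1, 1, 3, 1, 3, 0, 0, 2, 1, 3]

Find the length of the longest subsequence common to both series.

10

Pick 0 at sensor 1[1]=sensor 2[1]; then 1 at sensor 1[2]=sensor 2[3]; then 1 at sensor 1[4]=sensor 2[4]; then 1 at sensor 1[5]=sensor 2[5]; then 3 at sensor 1[6]=sensor 2[6]; then 1 at sensor 1[9]=sensor 2[7]; then 0 at sensor 1[10]=sensor 2[9]; then 0 at sensor 1[11]=sensor 2[10]; then 2 at sensor 1[12]=sensor 2[11]; then 3 at sensor 1[13]=sensor 2[13]; all 10 values appear in both, in order, and the DP table's final entry dp[16][13] is also 10, so no common subsequence is longer.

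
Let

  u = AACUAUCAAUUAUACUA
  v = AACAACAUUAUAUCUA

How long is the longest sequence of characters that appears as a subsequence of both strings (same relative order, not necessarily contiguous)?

14

Pick A [1,1], A [2,2], C [3,3], A [5,5], C [7,6], A [9,7], U [10,8], U [11,9], A [12,10], U [13,11], A [14,12], C [15,14], U [16,15], A [17,16]; all 14 characters appear in both, in order. dp[17][16] = 14 confirms this is the maximum.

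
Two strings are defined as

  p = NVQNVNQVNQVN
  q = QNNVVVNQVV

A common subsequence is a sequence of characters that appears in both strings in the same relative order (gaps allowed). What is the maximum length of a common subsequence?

Pick N at p[1]=q[3], then V at p[2]=q[5], then V at p[5]=q[6], then N at p[6]=q[7], then Q at p[7]=q[8], then V at p[8]=q[9], then V at p[11]=q[10]; all 7 characters appear in both, in order, and the DP table's final entry dp[12][10] is also 7, so no common subsequence is longer.

7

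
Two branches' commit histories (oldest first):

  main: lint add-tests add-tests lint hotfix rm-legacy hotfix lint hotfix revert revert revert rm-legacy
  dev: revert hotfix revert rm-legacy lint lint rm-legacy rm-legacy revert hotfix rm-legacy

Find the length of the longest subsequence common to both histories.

5

One common subsequence of length 5: lint [1,5], lint [4,6], rm-legacy [6,8], hotfix [9,10], rm-legacy [13,11]. Since dp[13][11] = 5, nothing longer is possible.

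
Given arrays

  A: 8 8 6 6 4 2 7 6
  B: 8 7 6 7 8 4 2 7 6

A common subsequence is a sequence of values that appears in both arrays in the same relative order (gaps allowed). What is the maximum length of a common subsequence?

Let dp[i][j] be the LCS length of the first i values of A and the first j values of B. dp[i][j] = dp[i-1][j-1]+1 when the i-th and j-th values match, else max(dp[i-1][j], dp[i][j-1]).
    ·  8  7  6  7  8  4  2  7  6
 ·  0  0  0  0  0  0  0  0  0  0
 8  0  1  1  1  1  1  1  1  1  1
 8  0  1  1  1  1  2  2  2  2  2
 6  0  1  1  2  2  2  2  2  2  3
 6  0  1  1  2  2  2  2  2  2  3
 4  0  1  1  2  2  2  3  3  3  3
 2  0  1  1  2  2  2  3  4  4  4
 7  0  1  2  2  3  3  3  4  5  5
 6  0  1  2  3  3  3  3  4  5  6
dp[8][9] = 6. One LCS (by backtracking along matches): 8, 8, 4, 2, 7, 6.

6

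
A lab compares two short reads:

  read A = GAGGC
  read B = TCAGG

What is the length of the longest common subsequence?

3

Match A [2,3] → G [3,4] → G [4,5] — 3 bases in the same relative order in both. The LCS DP gives dp[5][5] = 3, so this is optimal.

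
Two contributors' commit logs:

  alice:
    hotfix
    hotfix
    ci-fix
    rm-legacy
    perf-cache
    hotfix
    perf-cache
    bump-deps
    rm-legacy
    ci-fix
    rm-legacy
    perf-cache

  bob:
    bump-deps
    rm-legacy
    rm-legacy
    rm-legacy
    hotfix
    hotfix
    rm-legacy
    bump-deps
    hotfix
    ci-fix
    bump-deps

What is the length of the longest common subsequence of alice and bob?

5

Match hotfix (alice #1, bob #5), then hotfix (alice #2, bob #6), then rm-legacy (alice #4, bob #7), then hotfix (alice #6, bob #9), then bump-deps (alice #8, bob #11) — 5 commits in the same relative order in both. Since dp[12][11] = 5, nothing longer is possible.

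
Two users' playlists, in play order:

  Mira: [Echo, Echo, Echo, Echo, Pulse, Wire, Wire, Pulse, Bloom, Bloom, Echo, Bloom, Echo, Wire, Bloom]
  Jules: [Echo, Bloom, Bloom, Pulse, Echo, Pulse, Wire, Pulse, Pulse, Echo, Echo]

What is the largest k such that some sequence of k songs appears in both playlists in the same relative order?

Match Echo (Mira #1, Jules #1) → Echo (Mira #4, Jules #5) → Pulse (Mira #5, Jules #6) → Wire (Mira #6, Jules #7) → Pulse (Mira #8, Jules #9) → Echo (Mira #11, Jules #10) → Echo (Mira #13, Jules #11) — 7 songs in the same relative order in both. dp[15][11] = 7 confirms this is the maximum.

7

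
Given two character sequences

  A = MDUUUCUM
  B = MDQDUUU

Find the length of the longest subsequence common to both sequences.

5

Let dp[i][j] be the LCS length of the first i characters of A and the first j characters of B. dp[i][j] = dp[i-1][j-1]+1 when the i-th and j-th characters match, else max(dp[i-1][j], dp[i][j-1]).
    ·  M  D  Q  D  U  U  U
 ·  0  0  0  0  0  0  0  0
 M  0  1  1  1  1  1  1  1
 D  0  1  2  2  2  2  2  2
 U  0  1  2  2  2  3  3  3
 U  0  1  2  2  2  3  4  4
 U  0  1  2  2  2  3  4  5
 C  0  1  2  2  2  3  4  5
 U  0  1  2  2  2  3  4  5
 M  0  1  2  2  2  3  4  5
dp[8][7] = 5. One LCS (by backtracking along matches): MDUUU.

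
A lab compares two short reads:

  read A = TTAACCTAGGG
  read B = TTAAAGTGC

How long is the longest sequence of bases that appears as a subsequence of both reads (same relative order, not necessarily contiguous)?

7

Pick T [1,1], T [2,2], A [3,3], A [4,4], A [8,5], G [9,6], G [10,8]; all 7 bases appear in both, in order. dp[11][9] = 7 confirms this is the maximum.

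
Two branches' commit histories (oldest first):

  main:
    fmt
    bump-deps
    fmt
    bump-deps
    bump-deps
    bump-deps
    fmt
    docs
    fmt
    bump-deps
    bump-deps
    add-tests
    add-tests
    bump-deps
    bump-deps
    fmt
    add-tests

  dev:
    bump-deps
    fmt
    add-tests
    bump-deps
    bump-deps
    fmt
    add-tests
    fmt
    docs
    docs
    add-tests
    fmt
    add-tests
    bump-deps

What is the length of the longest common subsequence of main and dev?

Taking bump-deps [2,1] → fmt [3,2] → bump-deps [4,4] → bump-deps [5,5] → fmt [7,8] → docs [8,10] → fmt [9,12] → add-tests [13,13] → bump-deps [15,14] gives a common subsequence of length 9, and the DP table's final entry dp[17][14] is also 9, so no common subsequence is longer.

9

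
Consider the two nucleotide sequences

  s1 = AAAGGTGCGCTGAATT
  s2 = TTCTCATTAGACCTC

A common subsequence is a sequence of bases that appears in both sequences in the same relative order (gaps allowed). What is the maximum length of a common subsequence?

Taking T [6,2], C [8,3], C [10,5], T [11,8], G [12,10], A [13,11], T [15,14] gives a common subsequence of length 7. The LCS DP gives dp[16][15] = 7, so this is optimal.

7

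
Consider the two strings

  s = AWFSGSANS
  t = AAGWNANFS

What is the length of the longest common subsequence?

Pick A [1,2]; then W [2,4]; then A [7,6]; then N [8,7]; then S [9,9]; all 5 characters appear in both, in order, and the DP table's final entry dp[9][9] is also 5, so no common subsequence is longer.

5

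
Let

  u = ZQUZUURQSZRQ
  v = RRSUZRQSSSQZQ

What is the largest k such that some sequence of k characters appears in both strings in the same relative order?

7

One common subsequence of length 7: U [3,4]; then Z [4,5]; then R [7,6]; then Q [8,7]; then S [9,10]; then Z [10,12]; then Q [12,13], and the DP table's final entry dp[12][13] is also 7, so no common subsequence is longer.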